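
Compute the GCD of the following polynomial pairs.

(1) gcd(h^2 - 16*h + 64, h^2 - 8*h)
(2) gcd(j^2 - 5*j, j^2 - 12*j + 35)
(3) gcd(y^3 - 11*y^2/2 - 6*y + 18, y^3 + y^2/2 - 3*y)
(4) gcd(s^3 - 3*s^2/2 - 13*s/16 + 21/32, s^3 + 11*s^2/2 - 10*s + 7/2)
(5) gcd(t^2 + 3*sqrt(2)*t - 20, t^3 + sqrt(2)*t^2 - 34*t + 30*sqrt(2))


(1) = h - 8
(2) = gcd(j*(j - 5), (j - 7)*(j - 5)) = j - 5
(3) = y^2 + y/2 - 3
(4) = s - 1/2
(5) = t + 5*sqrt(2)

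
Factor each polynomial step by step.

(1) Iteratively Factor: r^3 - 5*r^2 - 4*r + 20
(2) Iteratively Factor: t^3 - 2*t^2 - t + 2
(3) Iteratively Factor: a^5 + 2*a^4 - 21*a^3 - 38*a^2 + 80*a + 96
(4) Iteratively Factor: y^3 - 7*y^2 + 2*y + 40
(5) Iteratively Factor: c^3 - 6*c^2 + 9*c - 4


(1) = (r - 5)*(r^2 - 4) = (r - 5)*(r + 2)*(r - 2)
(2) = (t - 2)*(t^2 - 1) = (t - 2)*(t + 1)*(t - 1)
(3) = (a - 2)*(a^4 + 4*a^3 - 13*a^2 - 64*a - 48) = (a - 4)*(a - 2)*(a^3 + 8*a^2 + 19*a + 12) = (a - 4)*(a - 2)*(a + 1)*(a^2 + 7*a + 12) = (a - 4)*(a - 2)*(a + 1)*(a + 4)*(a + 3)
(4) = (y - 4)*(y^2 - 3*y - 10) = (y - 4)*(y + 2)*(y - 5)
(5) = (c - 1)*(c^2 - 5*c + 4) = (c - 4)*(c - 1)*(c - 1)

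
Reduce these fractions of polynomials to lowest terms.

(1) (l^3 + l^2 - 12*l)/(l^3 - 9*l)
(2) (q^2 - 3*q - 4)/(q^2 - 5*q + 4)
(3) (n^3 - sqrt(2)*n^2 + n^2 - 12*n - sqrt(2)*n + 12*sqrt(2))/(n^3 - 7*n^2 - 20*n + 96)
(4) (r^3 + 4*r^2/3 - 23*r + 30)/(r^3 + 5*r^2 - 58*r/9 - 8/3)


(1) = (l + 4)/(l + 3)
(2) = (q + 1)/(q - 1)
(3) = (n - sqrt(2))/(n - 8)
(4) = (9*r^2 - 42*r + 45)/(9*r^2 - 9*r - 4)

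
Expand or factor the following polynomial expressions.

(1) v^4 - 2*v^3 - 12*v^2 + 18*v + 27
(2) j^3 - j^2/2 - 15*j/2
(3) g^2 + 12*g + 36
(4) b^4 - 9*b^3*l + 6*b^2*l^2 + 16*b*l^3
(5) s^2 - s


(1) = (v - 3)^2*(v + 1)*(v + 3)
(2) = j*(j - 3)*(j + 5/2)
(3) = (g + 6)^2
(4) = b*(b - 8*l)*(b - 2*l)*(b + l)
(5) = s*(s - 1)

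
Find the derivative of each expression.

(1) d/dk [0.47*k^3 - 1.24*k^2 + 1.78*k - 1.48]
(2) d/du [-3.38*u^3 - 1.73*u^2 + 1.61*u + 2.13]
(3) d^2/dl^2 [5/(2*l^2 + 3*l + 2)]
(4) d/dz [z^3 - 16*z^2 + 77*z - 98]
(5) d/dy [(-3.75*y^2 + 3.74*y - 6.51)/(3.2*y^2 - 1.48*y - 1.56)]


(1) = 1.41*k^2 - 2.48*k + 1.78
(2) = -10.14*u^2 - 3.46*u + 1.61
(3) = 10*(-4*l^2 - 6*l + (4*l + 3)^2 - 4)/(2*l^2 + 3*l + 2)^3
(4) = 3*z^2 - 32*z + 77
(5) = (-6.418*y^2 + 53.364*y - 15.4692)/(10.24*y^4 - 9.472*y^3 - 7.7936*y^2 + 4.6176*y + 2.4336)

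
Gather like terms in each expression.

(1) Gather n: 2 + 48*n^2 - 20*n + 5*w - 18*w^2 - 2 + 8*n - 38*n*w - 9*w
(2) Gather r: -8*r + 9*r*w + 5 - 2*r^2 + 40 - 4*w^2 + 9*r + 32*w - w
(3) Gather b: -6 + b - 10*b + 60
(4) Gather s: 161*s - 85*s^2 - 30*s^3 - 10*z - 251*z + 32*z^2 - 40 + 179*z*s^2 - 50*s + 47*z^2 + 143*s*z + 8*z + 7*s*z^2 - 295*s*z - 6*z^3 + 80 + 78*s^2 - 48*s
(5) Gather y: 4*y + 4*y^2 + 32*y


(1) = 48*n^2 + n*(-38*w - 12) - 18*w^2 - 4*w
(2) = -2*r^2 + r*(9*w + 1) - 4*w^2 + 31*w + 45
(3) = 54 - 9*b
(4) = -30*s^3 + s^2*(179*z - 7) + s*(7*z^2 - 152*z + 63) - 6*z^3 + 79*z^2 - 253*z + 40
(5) = 4*y^2 + 36*y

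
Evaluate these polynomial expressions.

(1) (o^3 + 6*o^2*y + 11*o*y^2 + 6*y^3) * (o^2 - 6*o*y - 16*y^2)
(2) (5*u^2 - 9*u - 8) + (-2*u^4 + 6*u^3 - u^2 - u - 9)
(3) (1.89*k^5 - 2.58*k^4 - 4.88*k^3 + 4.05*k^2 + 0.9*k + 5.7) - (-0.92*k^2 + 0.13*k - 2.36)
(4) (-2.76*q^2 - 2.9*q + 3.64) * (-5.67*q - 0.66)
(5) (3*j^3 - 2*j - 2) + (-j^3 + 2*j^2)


(1) = o^5 - 41*o^3*y^2 - 156*o^2*y^3 - 212*o*y^4 - 96*y^5
(2) = -2*u^4 + 6*u^3 + 4*u^2 - 10*u - 17
(3) = 1.89*k^5 - 2.58*k^4 - 4.88*k^3 + 4.97*k^2 + 0.77*k + 8.06
(4) = 15.6492*q^3 + 18.2646*q^2 - 18.7248*q - 2.4024
(5) = 2*j^3 + 2*j^2 - 2*j - 2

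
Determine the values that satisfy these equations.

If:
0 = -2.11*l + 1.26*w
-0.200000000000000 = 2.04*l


Then:
l = -0.10
w = -0.16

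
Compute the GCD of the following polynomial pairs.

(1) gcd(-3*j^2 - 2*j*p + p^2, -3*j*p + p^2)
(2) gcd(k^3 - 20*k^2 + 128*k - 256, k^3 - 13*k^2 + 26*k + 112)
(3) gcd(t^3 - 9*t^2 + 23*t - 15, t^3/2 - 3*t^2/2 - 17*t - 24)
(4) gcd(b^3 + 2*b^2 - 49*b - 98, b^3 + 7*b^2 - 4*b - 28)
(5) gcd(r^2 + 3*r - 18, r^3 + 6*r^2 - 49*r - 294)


(1) = -3*j + p
(2) = gcd((k - 8)^2*(k - 4), (k - 8)*(k - 7)*(k + 2)) = k - 8
(3) = 1
(4) = b^2 + 9*b + 14
(5) = gcd((r - 3)*(r + 6), (r - 7)*(r + 6)*(r + 7)) = r + 6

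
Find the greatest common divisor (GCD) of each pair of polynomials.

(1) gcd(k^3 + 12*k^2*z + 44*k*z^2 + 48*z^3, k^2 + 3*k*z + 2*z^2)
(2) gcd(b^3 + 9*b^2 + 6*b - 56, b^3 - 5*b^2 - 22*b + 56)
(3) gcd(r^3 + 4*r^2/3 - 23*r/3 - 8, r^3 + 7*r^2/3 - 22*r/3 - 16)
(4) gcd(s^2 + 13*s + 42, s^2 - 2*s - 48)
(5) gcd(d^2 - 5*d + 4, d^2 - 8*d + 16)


(1) = k + 2*z
(2) = gcd((b - 2)*(b + 4)*(b + 7), (b - 7)*(b - 2)*(b + 4)) = b^2 + 2*b - 8
(3) = r^2 + r/3 - 8
(4) = s + 6
(5) = gcd((d - 4)*(d - 1), (d - 4)^2) = d - 4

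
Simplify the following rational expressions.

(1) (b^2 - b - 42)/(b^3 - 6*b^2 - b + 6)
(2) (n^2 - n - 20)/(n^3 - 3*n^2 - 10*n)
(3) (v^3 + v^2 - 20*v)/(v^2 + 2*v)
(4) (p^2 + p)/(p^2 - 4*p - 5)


(1) = (b^2 - b - 42)/(b^3 - 6*b^2 - b + 6)
(2) = (n + 4)/(n^2 + 2*n)
(3) = (v^2 + v - 20)/(v + 2)
(4) = p/(p - 5)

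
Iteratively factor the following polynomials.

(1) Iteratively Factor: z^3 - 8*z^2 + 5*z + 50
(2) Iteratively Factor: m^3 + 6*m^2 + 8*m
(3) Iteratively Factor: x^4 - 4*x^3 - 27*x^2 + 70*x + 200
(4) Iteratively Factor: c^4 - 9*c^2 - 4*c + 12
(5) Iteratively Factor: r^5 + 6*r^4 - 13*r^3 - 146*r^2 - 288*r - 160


(1) = (z + 2)*(z^2 - 10*z + 25) = (z - 5)*(z + 2)*(z - 5)
(2) = (m + 2)*(m^2 + 4*m) = m*(m + 2)*(m + 4)
(3) = (x + 2)*(x^3 - 6*x^2 - 15*x + 100) = (x + 2)*(x + 4)*(x^2 - 10*x + 25) = (x - 5)*(x + 2)*(x + 4)*(x - 5)
(4) = (c + 2)*(c^3 - 2*c^2 - 5*c + 6) = (c - 1)*(c + 2)*(c^2 - c - 6) = (c - 3)*(c - 1)*(c + 2)*(c + 2)
(5) = (r + 2)*(r^4 + 4*r^3 - 21*r^2 - 104*r - 80) = (r + 2)*(r + 4)*(r^3 - 21*r - 20) = (r + 2)*(r + 4)^2*(r^2 - 4*r - 5) = (r - 5)*(r + 2)*(r + 4)^2*(r + 1)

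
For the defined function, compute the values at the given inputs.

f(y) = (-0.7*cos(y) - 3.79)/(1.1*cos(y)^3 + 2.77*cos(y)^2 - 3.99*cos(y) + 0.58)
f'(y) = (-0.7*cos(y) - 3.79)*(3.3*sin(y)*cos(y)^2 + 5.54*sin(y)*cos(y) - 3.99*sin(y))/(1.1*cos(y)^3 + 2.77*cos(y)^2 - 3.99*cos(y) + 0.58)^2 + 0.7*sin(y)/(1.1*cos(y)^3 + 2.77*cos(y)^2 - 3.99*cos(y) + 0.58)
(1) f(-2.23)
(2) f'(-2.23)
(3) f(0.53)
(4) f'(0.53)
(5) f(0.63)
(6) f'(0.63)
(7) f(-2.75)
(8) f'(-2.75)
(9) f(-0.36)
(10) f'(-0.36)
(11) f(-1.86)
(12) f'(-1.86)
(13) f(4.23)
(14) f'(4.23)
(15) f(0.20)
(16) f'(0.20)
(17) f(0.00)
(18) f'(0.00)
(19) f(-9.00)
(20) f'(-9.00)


(1) = -0.88
(2) = -1.27
(3) = 46.76
(4) = -820.33
(5) = 17.07
(6) = -105.72
(7) = -0.55
(8) = -0.27
(9) = -25.58
(10) = 210.48
(11) = -1.87
(12) = -5.31
(13) = -1.19
(14) = -2.32
(15) = -12.24
(16) = -30.26
(17) = -9.76
(18) = 0.00
(19) = -0.55
(20) = -0.30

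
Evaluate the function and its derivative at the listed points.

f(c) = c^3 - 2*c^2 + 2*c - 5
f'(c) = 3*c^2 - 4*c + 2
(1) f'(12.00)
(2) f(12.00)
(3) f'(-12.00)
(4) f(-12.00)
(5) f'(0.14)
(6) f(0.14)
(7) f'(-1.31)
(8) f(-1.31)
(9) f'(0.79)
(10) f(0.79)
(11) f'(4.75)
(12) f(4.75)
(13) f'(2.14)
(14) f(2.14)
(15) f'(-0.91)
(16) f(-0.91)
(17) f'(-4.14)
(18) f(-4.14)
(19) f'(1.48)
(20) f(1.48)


(1) = 386.00
(2) = 1459.00
(3) = 482.00
(4) = -2045.00
(5) = 1.50
(6) = -4.76
(7) = 12.39
(8) = -13.30
(9) = 0.71
(10) = -4.18
(11) = 50.69
(12) = 66.55
(13) = 7.18
(14) = -0.08
(15) = 8.12
(16) = -9.23
(17) = 69.98
(18) = -118.52
(19) = 2.65
(20) = -3.18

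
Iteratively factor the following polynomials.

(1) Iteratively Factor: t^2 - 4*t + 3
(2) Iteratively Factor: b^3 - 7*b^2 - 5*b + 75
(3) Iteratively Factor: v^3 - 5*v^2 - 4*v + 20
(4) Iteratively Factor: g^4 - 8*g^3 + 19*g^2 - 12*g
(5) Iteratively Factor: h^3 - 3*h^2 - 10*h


(1) = (t - 3)*(t - 1)
(2) = (b - 5)*(b^2 - 2*b - 15) = (b - 5)*(b + 3)*(b - 5)
(3) = (v - 2)*(v^2 - 3*v - 10) = (v - 2)*(v + 2)*(v - 5)
(4) = (g - 4)*(g^3 - 4*g^2 + 3*g) = g*(g - 4)*(g^2 - 4*g + 3) = g*(g - 4)*(g - 3)*(g - 1)
(5) = (h)*(h^2 - 3*h - 10) = h*(h + 2)*(h - 5)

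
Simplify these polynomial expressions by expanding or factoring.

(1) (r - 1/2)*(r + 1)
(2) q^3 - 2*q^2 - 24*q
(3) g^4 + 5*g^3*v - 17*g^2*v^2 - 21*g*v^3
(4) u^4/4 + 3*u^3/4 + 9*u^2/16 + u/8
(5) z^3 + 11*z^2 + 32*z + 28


(1) = r^2 + r/2 - 1/2
(2) = q*(q - 6)*(q + 4)
(3) = g*(g - 3*v)*(g + v)*(g + 7*v)
(4) = u*(u/4 + 1/2)*(u + 1/2)^2
(5) = (z + 2)^2*(z + 7)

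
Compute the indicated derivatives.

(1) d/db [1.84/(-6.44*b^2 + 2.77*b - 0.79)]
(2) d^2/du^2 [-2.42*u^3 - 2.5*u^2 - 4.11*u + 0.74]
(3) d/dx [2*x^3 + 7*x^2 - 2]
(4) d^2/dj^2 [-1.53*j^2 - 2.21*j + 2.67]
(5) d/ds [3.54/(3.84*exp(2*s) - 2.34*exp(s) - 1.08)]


(1) = (23.6992*b - 5.0968)/(6.44*b^2 - 2.77*b + 0.79)^2
(2) = -14.52*u - 5.0
(3) = 2*x*(3*x + 7)
(4) = -3.06000000000000
(5) = (8.2836 - 27.1872*exp(s))*exp(s)/(-3.84*exp(2*s) + 2.34*exp(s) + 1.08)^2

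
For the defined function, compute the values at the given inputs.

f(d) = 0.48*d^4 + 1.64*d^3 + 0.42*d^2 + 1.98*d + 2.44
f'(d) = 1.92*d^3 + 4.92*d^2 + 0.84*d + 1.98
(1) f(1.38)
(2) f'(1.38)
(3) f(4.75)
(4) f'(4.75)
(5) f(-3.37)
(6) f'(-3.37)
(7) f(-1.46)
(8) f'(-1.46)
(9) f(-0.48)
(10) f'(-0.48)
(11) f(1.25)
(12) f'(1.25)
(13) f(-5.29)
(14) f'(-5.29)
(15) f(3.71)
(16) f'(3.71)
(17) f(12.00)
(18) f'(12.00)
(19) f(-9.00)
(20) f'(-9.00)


(1) = 12.02
(2) = 17.55
(3) = 441.44
(4) = 322.75
(5) = -0.32
(6) = -18.46
(7) = -2.48
(8) = 5.27
(9) = 1.43
(10) = 2.50
(11) = 9.95
(12) = 14.47
(13) = 136.83
(14) = -149.01
(15) = 190.25
(16) = 170.86
(17) = 12873.88
(18) = 4038.30
(19) = 1972.36
(20) = -1006.74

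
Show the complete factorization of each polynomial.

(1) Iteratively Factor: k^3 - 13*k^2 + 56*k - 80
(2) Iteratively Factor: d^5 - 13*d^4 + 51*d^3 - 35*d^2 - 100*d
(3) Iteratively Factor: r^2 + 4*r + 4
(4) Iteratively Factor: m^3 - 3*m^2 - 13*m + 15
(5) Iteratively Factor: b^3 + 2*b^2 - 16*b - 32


(1) = (k - 5)*(k^2 - 8*k + 16) = (k - 5)*(k - 4)*(k - 4)
(2) = (d)*(d^4 - 13*d^3 + 51*d^2 - 35*d - 100) = d*(d - 5)*(d^3 - 8*d^2 + 11*d + 20) = d*(d - 5)*(d + 1)*(d^2 - 9*d + 20) = d*(d - 5)^2*(d + 1)*(d - 4)
(3) = (r + 2)*(r + 2)
(4) = (m + 3)*(m^2 - 6*m + 5) = (m - 1)*(m + 3)*(m - 5)
(5) = (b + 2)*(b^2 - 16) = (b - 4)*(b + 2)*(b + 4)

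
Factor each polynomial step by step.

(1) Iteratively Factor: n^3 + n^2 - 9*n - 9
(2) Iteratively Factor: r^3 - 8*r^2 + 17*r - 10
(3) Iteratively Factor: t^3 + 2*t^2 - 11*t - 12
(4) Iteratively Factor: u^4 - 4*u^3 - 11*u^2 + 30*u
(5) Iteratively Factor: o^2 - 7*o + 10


(1) = (n + 1)*(n^2 - 9) = (n - 3)*(n + 1)*(n + 3)
(2) = (r - 5)*(r^2 - 3*r + 2) = (r - 5)*(r - 1)*(r - 2)
(3) = (t - 3)*(t^2 + 5*t + 4) = (t - 3)*(t + 1)*(t + 4)
(4) = (u)*(u^3 - 4*u^2 - 11*u + 30) = u*(u - 2)*(u^2 - 2*u - 15) = u*(u - 2)*(u + 3)*(u - 5)
(5) = (o - 2)*(o - 5)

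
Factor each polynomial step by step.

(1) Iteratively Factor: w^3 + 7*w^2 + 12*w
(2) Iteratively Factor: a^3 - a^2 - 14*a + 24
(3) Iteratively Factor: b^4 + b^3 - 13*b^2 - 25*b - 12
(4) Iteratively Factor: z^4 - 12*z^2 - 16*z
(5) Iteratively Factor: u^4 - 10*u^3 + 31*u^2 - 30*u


(1) = (w + 4)*(w^2 + 3*w) = w*(w + 4)*(w + 3)
(2) = (a - 2)*(a^2 + a - 12) = (a - 3)*(a - 2)*(a + 4)
(3) = (b + 3)*(b^3 - 2*b^2 - 7*b - 4) = (b - 4)*(b + 3)*(b^2 + 2*b + 1) = (b - 4)*(b + 1)*(b + 3)*(b + 1)
(4) = (z)*(z^3 - 12*z - 16) = z*(z - 4)*(z^2 + 4*z + 4) = z*(z - 4)*(z + 2)*(z + 2)
(5) = (u - 3)*(u^3 - 7*u^2 + 10*u) = u*(u - 3)*(u^2 - 7*u + 10) = u*(u - 5)*(u - 3)*(u - 2)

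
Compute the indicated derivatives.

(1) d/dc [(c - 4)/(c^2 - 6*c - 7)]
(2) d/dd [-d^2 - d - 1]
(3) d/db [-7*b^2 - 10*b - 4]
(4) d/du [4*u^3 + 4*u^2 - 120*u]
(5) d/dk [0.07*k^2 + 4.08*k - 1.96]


(1) = (c^2 - 6*c - 2*(c - 4)*(c - 3) - 7)/(-c^2 + 6*c + 7)^2
(2) = -2*d - 1
(3) = -14*b - 10
(4) = 12*u^2 + 8*u - 120
(5) = 0.14*k + 4.08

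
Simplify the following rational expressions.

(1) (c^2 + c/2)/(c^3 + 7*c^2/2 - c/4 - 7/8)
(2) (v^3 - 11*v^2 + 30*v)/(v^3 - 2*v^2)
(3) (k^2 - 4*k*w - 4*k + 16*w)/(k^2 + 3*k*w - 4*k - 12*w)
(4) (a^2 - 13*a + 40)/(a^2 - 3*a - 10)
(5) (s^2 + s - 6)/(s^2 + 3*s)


(1) = 4*c/(4*c^2 + 12*c - 7)
(2) = (v^2 - 11*v + 30)/(v^2 - 2*v)
(3) = (k - 4*w)/(k + 3*w)
(4) = (a - 8)/(a + 2)
(5) = (s - 2)/s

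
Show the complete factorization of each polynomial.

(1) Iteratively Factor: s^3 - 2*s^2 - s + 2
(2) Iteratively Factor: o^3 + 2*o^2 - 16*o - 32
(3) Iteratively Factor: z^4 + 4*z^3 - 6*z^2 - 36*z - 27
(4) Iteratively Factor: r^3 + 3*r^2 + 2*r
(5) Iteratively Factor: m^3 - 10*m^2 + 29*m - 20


(1) = (s - 2)*(s^2 - 1) = (s - 2)*(s + 1)*(s - 1)
(2) = (o + 4)*(o^2 - 2*o - 8) = (o + 2)*(o + 4)*(o - 4)
(3) = (z + 1)*(z^3 + 3*z^2 - 9*z - 27) = (z + 1)*(z + 3)*(z^2 - 9) = (z + 1)*(z + 3)^2*(z - 3)
(4) = (r + 1)*(r^2 + 2*r) = (r + 1)*(r + 2)*(r)
(5) = (m - 4)*(m^2 - 6*m + 5) = (m - 4)*(m - 1)*(m - 5)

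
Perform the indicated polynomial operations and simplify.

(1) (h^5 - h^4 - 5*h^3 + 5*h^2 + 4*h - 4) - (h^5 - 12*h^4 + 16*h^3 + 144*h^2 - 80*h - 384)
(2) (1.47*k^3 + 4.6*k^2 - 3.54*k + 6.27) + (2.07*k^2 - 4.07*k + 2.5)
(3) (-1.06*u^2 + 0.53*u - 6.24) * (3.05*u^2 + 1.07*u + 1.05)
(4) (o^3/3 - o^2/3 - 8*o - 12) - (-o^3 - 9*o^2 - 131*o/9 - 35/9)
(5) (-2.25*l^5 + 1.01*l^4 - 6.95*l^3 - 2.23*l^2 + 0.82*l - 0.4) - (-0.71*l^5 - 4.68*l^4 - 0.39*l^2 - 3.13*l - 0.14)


(1) = 11*h^4 - 21*h^3 - 139*h^2 + 84*h + 380
(2) = 1.47*k^3 + 6.67*k^2 - 7.61*k + 8.77
(3) = -3.233*u^4 + 0.4823*u^3 - 19.5779*u^2 - 6.1203*u - 6.552
(4) = 4*o^3/3 + 26*o^2/3 + 59*o/9 - 73/9
(5) = -1.54*l^5 + 5.69*l^4 - 6.95*l^3 - 1.84*l^2 + 3.95*l - 0.26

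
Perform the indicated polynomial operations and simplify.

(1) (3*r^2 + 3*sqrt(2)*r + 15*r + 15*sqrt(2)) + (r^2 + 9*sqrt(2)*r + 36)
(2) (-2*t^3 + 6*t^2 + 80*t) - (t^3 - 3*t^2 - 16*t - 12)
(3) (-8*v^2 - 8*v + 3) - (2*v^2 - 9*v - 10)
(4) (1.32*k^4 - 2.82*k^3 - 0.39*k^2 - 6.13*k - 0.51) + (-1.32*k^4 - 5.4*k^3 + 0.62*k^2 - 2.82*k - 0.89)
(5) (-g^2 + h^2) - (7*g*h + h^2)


(1) = 4*r^2 + 15*r + 12*sqrt(2)*r + 15*sqrt(2) + 36
(2) = -3*t^3 + 9*t^2 + 96*t + 12
(3) = -10*v^2 + v + 13
(4) = -8.22*k^3 + 0.23*k^2 - 8.95*k - 1.4
(5) = -g^2 - 7*g*h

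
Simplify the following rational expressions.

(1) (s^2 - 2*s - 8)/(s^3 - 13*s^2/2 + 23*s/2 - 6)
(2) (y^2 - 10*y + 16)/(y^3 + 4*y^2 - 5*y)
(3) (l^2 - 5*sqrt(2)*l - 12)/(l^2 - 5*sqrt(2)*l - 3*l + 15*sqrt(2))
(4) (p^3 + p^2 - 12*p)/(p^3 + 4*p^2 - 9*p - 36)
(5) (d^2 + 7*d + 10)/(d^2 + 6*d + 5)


(1) = (2*s + 4)/(2*s^2 - 5*s + 3)
(2) = (y^2 - 10*y + 16)/(y^3 + 4*y^2 - 5*y)
(3) = (l^2 - 5*sqrt(2)*l - 12)/(l^2 + l*(-5*sqrt(2) - 3) + 15*sqrt(2))
(4) = p/(p + 3)
(5) = (d + 2)/(d + 1)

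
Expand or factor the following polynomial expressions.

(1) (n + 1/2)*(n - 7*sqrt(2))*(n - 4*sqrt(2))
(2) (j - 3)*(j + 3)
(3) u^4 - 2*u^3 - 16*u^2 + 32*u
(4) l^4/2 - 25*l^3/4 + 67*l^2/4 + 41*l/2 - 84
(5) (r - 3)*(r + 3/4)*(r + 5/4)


(1) = n^3 - 11*sqrt(2)*n^2 + n^2/2 - 11*sqrt(2)*n/2 + 56*n + 28
(2) = j^2 - 9
(3) = u*(u - 4)*(u - 2)*(u + 4)
(4) = (l/2 + 1)*(l - 8)*(l - 7/2)*(l - 3)
(5) = r^3 - r^2 - 81*r/16 - 45/16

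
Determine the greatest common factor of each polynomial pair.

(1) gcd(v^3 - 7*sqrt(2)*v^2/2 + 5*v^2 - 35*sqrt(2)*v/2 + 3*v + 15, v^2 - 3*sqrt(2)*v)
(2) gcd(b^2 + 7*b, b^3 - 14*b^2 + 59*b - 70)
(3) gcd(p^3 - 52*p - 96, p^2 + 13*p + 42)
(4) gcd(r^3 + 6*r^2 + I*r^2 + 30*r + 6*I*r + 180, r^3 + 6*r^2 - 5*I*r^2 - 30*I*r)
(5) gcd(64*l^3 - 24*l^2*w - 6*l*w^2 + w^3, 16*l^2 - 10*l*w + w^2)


(1) = gcd((v + 5)*(v - 3*sqrt(2))*(v - sqrt(2)/2), v*(v - 3*sqrt(2))) = v - 3*sqrt(2)
(2) = 1
(3) = p + 6
(4) = gcd((r + 6)*(r - 5*I)*(r + 6*I), r*(r + 6)*(r - 5*I)) = r^2 + r*(6 - 5*I) - 30*I
(5) = 16*l^2 - 10*l*w + w^2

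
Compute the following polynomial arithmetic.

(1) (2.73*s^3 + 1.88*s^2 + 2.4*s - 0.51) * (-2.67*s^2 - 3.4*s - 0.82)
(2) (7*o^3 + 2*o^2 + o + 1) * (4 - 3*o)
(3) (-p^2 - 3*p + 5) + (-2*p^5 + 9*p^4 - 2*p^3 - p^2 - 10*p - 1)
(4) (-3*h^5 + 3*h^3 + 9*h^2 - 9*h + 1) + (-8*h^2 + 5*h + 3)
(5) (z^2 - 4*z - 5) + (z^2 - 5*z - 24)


(1) = -7.2891*s^5 - 14.3016*s^4 - 15.0386*s^3 - 8.3399*s^2 - 0.234*s + 0.4182
(2) = -21*o^4 + 22*o^3 + 5*o^2 + o + 4
(3) = -2*p^5 + 9*p^4 - 2*p^3 - 2*p^2 - 13*p + 4
(4) = -3*h^5 + 3*h^3 + h^2 - 4*h + 4
(5) = 2*z^2 - 9*z - 29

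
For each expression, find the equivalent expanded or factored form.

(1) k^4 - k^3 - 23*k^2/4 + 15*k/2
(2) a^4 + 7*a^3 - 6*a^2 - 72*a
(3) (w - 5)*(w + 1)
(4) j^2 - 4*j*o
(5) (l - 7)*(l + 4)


(1) = k*(k - 2)*(k - 3/2)*(k + 5/2)
(2) = a*(a - 3)*(a + 4)*(a + 6)
(3) = w^2 - 4*w - 5
(4) = j*(j - 4*o)
(5) = l^2 - 3*l - 28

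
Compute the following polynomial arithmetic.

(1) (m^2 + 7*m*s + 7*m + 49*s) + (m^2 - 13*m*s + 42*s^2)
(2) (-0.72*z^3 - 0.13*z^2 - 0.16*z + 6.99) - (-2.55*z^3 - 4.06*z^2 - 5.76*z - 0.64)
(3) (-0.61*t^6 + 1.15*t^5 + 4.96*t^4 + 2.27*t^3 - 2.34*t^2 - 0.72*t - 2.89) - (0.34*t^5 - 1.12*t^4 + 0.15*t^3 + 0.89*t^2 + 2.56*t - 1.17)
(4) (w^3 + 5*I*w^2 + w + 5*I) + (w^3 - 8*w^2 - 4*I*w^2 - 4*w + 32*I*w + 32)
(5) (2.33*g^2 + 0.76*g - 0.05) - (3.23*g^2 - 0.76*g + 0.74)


(1) = 2*m^2 - 6*m*s + 7*m + 42*s^2 + 49*s
(2) = 1.83*z^3 + 3.93*z^2 + 5.6*z + 7.63
(3) = -0.61*t^6 + 0.81*t^5 + 6.08*t^4 + 2.12*t^3 - 3.23*t^2 - 3.28*t - 1.72
(4) = 2*w^3 - 8*w^2 + I*w^2 - 3*w + 32*I*w + 32 + 5*I
(5) = -0.9*g^2 + 1.52*g - 0.79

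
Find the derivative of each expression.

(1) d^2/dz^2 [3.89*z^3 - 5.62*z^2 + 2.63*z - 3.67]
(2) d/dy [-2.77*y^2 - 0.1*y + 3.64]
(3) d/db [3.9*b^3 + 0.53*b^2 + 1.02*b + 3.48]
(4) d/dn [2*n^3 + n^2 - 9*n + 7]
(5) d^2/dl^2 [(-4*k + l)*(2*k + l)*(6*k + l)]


(1) = 23.34*z - 11.24
(2) = -5.54*y - 0.1
(3) = 11.7*b^2 + 1.06*b + 1.02
(4) = 6*n^2 + 2*n - 9
(5) = 8*k + 6*l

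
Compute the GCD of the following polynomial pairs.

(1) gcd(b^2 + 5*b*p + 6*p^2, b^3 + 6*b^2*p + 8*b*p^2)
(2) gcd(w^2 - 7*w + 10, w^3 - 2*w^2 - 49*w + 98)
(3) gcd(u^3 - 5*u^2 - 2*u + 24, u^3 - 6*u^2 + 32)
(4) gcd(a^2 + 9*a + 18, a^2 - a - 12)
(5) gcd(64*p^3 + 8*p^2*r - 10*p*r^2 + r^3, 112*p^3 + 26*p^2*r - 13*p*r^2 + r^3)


(1) = b + 2*p
(2) = w - 2
(3) = u^2 - 2*u - 8
(4) = a + 3
(5) = gcd((-8*p + r)*(-4*p + r)*(2*p + r), (-8*p + r)*(-7*p + r)*(2*p + r)) = 16*p^2 + 6*p*r - r^2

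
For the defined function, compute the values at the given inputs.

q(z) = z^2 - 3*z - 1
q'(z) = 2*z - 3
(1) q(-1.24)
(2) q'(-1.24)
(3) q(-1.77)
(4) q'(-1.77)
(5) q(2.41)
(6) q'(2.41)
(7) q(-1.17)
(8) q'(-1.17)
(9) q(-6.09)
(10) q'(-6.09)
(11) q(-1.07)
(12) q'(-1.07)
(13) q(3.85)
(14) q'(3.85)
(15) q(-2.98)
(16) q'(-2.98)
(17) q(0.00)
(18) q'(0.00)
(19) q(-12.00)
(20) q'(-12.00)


(1) = 4.26
(2) = -5.48
(3) = 7.44
(4) = -6.54
(5) = -2.42
(6) = 1.82
(7) = 3.88
(8) = -5.34
(9) = 54.36
(10) = -15.18
(11) = 3.35
(12) = -5.14
(13) = 2.27
(14) = 4.70
(15) = 16.82
(16) = -8.96
(17) = -1.00
(18) = -3.00
(19) = 179.00
(20) = -27.00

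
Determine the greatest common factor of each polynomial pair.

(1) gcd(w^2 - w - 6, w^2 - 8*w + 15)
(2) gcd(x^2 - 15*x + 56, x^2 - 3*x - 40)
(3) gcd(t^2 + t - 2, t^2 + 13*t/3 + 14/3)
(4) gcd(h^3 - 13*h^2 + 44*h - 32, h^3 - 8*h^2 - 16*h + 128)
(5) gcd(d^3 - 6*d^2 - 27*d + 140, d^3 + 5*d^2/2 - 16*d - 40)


(1) = gcd((w - 3)*(w + 2), (w - 5)*(w - 3)) = w - 3
(2) = gcd((x - 8)*(x - 7), (x - 8)*(x + 5)) = x - 8
(3) = gcd((t - 1)*(t + 2), (t + 2)*(t + 7/3)) = t + 2
(4) = gcd((h - 8)*(h - 4)*(h - 1), (h - 8)*(h - 4)*(h + 4)) = h^2 - 12*h + 32
(5) = gcd((d - 7)*(d - 4)*(d + 5), (d - 4)*(d + 5/2)*(d + 4)) = d - 4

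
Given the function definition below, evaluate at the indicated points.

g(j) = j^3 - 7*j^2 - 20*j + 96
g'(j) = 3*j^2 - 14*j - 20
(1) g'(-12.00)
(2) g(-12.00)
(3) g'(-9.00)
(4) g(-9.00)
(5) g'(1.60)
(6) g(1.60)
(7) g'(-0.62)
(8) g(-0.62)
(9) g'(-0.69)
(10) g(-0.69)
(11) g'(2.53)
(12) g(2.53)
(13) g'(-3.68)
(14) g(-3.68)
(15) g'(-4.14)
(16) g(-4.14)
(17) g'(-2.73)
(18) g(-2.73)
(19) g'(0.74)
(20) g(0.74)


(1) = 580.00
(2) = -2400.00
(3) = 349.00
(4) = -1020.00
(5) = -34.72
(6) = 50.18
(7) = -10.17
(8) = 105.47
(9) = -8.91
(10) = 106.14
(11) = -36.22
(12) = 16.79
(13) = 72.15
(14) = 24.97
(15) = 89.38
(16) = -12.14
(17) = 40.58
(18) = 78.08
(19) = -28.72
(20) = 77.77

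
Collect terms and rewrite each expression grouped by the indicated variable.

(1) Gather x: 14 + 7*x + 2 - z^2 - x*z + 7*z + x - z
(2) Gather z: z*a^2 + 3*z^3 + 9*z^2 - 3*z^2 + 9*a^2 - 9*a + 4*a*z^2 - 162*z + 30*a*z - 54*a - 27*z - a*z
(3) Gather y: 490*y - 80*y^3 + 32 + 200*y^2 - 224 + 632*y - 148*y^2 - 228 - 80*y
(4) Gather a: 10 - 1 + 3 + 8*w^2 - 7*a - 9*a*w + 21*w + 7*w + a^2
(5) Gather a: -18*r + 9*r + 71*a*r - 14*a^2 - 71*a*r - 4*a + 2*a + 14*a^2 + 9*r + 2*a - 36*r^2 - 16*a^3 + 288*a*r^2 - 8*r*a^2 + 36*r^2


(1) = x*(8 - z) - z^2 + 6*z + 16
(2) = 9*a^2 - 63*a + 3*z^3 + z^2*(4*a + 6) + z*(a^2 + 29*a - 189)
(3) = -80*y^3 + 52*y^2 + 1042*y - 420
(4) = a^2 + a*(-9*w - 7) + 8*w^2 + 28*w + 12
(5) = -16*a^3 - 8*a^2*r + 288*a*r^2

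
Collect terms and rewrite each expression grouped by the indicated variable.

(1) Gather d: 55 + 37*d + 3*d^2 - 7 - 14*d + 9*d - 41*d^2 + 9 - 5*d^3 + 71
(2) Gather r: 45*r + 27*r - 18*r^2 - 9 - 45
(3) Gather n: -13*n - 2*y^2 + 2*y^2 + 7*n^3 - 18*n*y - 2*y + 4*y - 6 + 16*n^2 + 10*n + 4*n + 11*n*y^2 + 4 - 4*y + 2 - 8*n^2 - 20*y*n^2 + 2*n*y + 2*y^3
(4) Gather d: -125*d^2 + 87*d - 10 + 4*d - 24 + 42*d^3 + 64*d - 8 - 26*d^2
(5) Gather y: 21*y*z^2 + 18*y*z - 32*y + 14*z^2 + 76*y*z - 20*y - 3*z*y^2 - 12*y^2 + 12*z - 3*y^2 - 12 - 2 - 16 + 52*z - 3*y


(1) = -5*d^3 - 38*d^2 + 32*d + 128
(2) = -18*r^2 + 72*r - 54
(3) = 7*n^3 + n^2*(8 - 20*y) + n*(11*y^2 - 16*y + 1) + 2*y^3 - 2*y
(4) = 42*d^3 - 151*d^2 + 155*d - 42
(5) = y^2*(-3*z - 15) + y*(21*z^2 + 94*z - 55) + 14*z^2 + 64*z - 30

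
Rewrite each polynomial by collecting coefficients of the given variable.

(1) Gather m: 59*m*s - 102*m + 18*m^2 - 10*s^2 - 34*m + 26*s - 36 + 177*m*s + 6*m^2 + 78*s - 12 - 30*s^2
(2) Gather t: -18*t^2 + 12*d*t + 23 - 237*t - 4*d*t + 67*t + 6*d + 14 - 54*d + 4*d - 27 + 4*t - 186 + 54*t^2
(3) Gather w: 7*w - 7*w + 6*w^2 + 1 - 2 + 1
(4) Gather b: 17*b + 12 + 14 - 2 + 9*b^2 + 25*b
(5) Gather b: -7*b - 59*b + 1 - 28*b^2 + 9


(1) = 24*m^2 + m*(236*s - 136) - 40*s^2 + 104*s - 48
(2) = -44*d + 36*t^2 + t*(8*d - 166) - 176
(3) = 6*w^2
(4) = 9*b^2 + 42*b + 24
(5) = -28*b^2 - 66*b + 10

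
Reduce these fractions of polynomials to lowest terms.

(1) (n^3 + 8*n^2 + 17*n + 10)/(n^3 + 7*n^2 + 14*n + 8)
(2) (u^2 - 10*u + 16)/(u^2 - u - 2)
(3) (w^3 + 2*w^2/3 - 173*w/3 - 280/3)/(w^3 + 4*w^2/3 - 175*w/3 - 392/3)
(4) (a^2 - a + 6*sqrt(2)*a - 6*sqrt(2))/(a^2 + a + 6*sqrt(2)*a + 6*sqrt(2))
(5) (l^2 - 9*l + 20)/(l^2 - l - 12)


(1) = (n + 5)/(n + 4)
(2) = (u - 8)/(u + 1)
(3) = (3*w + 5)/(3*w + 7)
(4) = (a - 1)/(a + 1)
(5) = (l - 5)/(l + 3)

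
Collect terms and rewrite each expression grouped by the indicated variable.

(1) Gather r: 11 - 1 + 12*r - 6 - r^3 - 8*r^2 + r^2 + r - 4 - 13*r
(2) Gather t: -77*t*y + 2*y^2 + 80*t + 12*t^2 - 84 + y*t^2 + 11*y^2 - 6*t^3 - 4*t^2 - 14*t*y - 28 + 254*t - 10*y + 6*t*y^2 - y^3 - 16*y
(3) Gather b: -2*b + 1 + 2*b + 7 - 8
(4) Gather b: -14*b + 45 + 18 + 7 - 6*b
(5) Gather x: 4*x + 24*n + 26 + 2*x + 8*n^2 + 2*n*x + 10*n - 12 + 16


(1) = -r^3 - 7*r^2
(2) = -6*t^3 + t^2*(y + 8) + t*(6*y^2 - 91*y + 334) - y^3 + 13*y^2 - 26*y - 112
(3) = 0
(4) = 70 - 20*b
(5) = 8*n^2 + 34*n + x*(2*n + 6) + 30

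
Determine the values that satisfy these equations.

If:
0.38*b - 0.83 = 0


Then:
b = 2.18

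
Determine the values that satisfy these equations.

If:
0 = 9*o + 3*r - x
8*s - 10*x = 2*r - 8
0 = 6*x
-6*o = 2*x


Then:
o = 0
r = 0
s = -1
x = 0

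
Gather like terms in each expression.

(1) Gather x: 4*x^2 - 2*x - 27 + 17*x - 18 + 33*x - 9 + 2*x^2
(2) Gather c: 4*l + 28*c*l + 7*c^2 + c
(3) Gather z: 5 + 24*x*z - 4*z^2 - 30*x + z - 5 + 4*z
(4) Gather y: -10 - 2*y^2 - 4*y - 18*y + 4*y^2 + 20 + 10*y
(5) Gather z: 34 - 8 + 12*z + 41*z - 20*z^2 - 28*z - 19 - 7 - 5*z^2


(1) = 6*x^2 + 48*x - 54
(2) = 7*c^2 + c*(28*l + 1) + 4*l
(3) = -30*x - 4*z^2 + z*(24*x + 5)
(4) = 2*y^2 - 12*y + 10
(5) = -25*z^2 + 25*z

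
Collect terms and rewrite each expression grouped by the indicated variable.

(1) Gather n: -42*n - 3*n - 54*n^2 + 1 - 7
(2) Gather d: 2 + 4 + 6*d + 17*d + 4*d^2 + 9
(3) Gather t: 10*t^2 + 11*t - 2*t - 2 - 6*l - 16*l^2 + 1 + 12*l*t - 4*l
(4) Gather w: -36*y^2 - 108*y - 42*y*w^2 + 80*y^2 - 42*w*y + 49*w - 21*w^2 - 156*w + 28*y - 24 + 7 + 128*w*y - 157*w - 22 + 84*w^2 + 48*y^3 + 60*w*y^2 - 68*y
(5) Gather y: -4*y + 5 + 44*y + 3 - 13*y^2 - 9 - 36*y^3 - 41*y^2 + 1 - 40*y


(1) = -54*n^2 - 45*n - 6
(2) = 4*d^2 + 23*d + 15
(3) = -16*l^2 - 10*l + 10*t^2 + t*(12*l + 9) - 1
(4) = w^2*(63 - 42*y) + w*(60*y^2 + 86*y - 264) + 48*y^3 + 44*y^2 - 148*y - 39
(5) = -36*y^3 - 54*y^2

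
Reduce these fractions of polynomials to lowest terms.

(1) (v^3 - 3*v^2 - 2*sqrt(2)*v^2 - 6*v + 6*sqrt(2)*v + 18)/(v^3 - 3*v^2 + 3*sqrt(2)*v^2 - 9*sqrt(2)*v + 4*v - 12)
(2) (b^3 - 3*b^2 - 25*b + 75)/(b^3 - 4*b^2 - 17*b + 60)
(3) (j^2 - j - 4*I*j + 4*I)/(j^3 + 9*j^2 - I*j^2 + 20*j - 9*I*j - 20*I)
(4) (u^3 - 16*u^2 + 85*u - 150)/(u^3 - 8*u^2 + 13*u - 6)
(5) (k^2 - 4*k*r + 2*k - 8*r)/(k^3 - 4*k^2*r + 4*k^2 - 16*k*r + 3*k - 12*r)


(1) = (v - 3*sqrt(2))/(v + 2*sqrt(2))
(2) = (b + 5)/(b + 4)
(3) = (j^2 + j*(-1 - 4*I) + 4*I)/(j^3 + j^2*(9 - I) + j*(20 - 9*I) - 20*I)
(4) = (u^2 - 10*u + 25)/(u^2 - 2*u + 1)
(5) = (k + 2)/(k^2 + 4*k + 3)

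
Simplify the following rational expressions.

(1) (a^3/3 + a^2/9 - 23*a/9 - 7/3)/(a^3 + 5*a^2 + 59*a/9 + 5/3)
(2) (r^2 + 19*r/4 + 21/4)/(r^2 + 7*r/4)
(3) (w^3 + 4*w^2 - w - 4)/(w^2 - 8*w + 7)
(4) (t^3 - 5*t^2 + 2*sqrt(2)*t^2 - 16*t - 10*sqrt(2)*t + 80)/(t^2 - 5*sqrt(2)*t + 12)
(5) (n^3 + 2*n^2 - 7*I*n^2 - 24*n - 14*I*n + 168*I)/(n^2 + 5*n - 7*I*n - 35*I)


(1) = (3*a^3 + a^2 - 23*a - 21)/(9*a^3 + 45*a^2 + 59*a + 15)
(2) = (r + 3)/r
(3) = (w^2 + 5*w + 4)/(w - 7)
(4) = (t^2 + t*(-5 + 4*sqrt(2)) - 20*sqrt(2))/(t - 3*sqrt(2))
(5) = (n^2 + 2*n - 24)/(n + 5)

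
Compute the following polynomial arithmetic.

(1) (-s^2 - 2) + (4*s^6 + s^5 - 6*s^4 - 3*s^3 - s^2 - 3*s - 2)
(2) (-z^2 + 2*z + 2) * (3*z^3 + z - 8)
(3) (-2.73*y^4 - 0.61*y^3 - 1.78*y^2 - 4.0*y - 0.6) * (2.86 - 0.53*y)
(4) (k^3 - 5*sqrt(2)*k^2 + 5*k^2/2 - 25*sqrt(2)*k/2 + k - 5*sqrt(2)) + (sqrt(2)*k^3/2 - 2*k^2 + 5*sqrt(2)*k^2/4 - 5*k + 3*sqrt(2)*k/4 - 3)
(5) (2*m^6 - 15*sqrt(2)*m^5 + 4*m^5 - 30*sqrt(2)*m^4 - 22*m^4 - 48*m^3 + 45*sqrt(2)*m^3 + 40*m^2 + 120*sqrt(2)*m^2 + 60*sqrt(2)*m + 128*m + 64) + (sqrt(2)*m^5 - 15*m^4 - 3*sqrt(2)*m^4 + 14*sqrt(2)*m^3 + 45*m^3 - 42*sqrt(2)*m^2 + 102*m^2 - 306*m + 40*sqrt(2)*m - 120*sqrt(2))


(1) = 4*s^6 + s^5 - 6*s^4 - 3*s^3 - 2*s^2 - 3*s - 4
(2) = -3*z^5 + 6*z^4 + 5*z^3 + 10*z^2 - 14*z - 16
(3) = 1.4469*y^5 - 7.4845*y^4 - 0.8012*y^3 - 2.9708*y^2 - 11.122*y - 1.716
(4) = sqrt(2)*k^3/2 + k^3 - 15*sqrt(2)*k^2/4 + k^2/2 - 47*sqrt(2)*k/4 - 4*k - 5*sqrt(2) - 3
(5) = 2*m^6 - 14*sqrt(2)*m^5 + 4*m^5 - 33*sqrt(2)*m^4 - 37*m^4 - 3*m^3 + 59*sqrt(2)*m^3 + 78*sqrt(2)*m^2 + 142*m^2 - 178*m + 100*sqrt(2)*m - 120*sqrt(2) + 64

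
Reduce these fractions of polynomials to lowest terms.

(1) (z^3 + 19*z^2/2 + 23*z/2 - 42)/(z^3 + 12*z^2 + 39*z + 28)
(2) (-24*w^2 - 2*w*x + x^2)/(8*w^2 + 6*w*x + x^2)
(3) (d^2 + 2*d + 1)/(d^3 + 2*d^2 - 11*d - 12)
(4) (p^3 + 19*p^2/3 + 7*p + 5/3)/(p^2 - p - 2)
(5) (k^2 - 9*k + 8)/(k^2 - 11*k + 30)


(1) = (2*z - 3)/(2*z + 2)
(2) = (-6*w + x)/(2*w + x)
(3) = (d + 1)/(d^2 + d - 12)
(4) = (3*p^2 + 16*p + 5)/(3*p - 6)
(5) = (k^2 - 9*k + 8)/(k^2 - 11*k + 30)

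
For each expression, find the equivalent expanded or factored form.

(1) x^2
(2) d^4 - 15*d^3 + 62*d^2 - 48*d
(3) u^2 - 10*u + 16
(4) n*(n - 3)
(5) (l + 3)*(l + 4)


(1) = x^2
(2) = d*(d - 8)*(d - 6)*(d - 1)
(3) = (u - 8)*(u - 2)
(4) = n^2 - 3*n
(5) = l^2 + 7*l + 12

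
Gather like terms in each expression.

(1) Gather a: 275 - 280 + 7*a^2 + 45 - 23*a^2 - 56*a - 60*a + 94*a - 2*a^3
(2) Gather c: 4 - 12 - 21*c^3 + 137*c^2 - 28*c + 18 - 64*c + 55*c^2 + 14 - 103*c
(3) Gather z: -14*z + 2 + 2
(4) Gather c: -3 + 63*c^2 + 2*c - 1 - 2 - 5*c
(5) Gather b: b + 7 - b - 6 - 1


(1) = -2*a^3 - 16*a^2 - 22*a + 40
(2) = -21*c^3 + 192*c^2 - 195*c + 24
(3) = 4 - 14*z
(4) = 63*c^2 - 3*c - 6
(5) = 0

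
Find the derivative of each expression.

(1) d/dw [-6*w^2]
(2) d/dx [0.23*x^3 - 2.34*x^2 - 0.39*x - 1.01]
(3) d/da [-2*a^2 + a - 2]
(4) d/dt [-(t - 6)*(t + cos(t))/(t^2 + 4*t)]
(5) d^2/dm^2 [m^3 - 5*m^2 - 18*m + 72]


(1) = -12*w
(2) = 0.69*x^2 - 4.68*x - 0.39
(3) = 1 - 4*a
(4) = (t*(t + 4)*(-t + (t - 6)*(sin(t) - 1) - cos(t)) + 2*(t - 6)*(t + 2)*(t + cos(t)))/(t^2*(t + 4)^2)
(5) = 6*m - 10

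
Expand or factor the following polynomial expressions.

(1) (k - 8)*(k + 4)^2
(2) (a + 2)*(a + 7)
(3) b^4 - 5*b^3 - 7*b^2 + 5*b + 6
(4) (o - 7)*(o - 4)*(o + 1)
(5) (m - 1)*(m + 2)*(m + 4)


(1) = k^3 - 48*k - 128
(2) = a^2 + 9*a + 14
(3) = (b - 6)*(b - 1)*(b + 1)^2
(4) = o^3 - 10*o^2 + 17*o + 28
(5) = m^3 + 5*m^2 + 2*m - 8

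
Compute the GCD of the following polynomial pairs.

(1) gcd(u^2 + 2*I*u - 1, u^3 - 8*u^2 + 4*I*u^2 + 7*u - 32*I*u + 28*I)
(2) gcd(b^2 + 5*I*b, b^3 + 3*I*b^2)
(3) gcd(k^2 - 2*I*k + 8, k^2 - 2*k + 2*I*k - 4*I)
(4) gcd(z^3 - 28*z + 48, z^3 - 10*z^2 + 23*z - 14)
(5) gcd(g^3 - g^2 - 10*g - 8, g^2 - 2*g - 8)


(1) = 1
(2) = gcd(b*(b + 5*I), b^2*(b + 3*I)) = b
(3) = gcd((k - 4*I)*(k + 2*I), (k - 2)*(k + 2*I)) = k + 2*I
(4) = z - 2
(5) = g^2 - 2*g - 8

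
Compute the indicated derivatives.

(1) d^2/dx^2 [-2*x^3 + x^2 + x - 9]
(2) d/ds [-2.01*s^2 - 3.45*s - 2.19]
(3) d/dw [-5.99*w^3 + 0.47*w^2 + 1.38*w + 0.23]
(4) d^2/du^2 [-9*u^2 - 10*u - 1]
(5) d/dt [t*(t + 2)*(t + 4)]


(1) = 2 - 12*x
(2) = -4.02*s - 3.45
(3) = -17.97*w^2 + 0.94*w + 1.38
(4) = -18
(5) = 3*t^2 + 12*t + 8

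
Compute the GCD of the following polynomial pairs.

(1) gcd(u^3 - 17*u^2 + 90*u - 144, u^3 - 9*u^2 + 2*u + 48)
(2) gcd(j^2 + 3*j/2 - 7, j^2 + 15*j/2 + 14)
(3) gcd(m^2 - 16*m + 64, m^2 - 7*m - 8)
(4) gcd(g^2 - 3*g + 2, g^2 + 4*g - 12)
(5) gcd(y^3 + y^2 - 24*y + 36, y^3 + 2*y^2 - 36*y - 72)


(1) = gcd((u - 8)*(u - 6)*(u - 3), (u - 8)*(u - 3)*(u + 2)) = u^2 - 11*u + 24
(2) = j + 7/2
(3) = m - 8
(4) = g - 2
(5) = y + 6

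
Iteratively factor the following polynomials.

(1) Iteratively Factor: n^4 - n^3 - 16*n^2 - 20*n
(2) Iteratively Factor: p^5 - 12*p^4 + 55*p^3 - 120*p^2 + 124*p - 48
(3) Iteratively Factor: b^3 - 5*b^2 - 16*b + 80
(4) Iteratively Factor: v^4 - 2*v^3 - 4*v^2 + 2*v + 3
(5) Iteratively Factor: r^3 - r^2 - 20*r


(1) = (n - 5)*(n^3 + 4*n^2 + 4*n) = n*(n - 5)*(n^2 + 4*n + 4) = n*(n - 5)*(n + 2)*(n + 2)
(2) = (p - 2)*(p^4 - 10*p^3 + 35*p^2 - 50*p + 24) = (p - 3)*(p - 2)*(p^3 - 7*p^2 + 14*p - 8) = (p - 4)*(p - 3)*(p - 2)*(p^2 - 3*p + 2) = (p - 4)*(p - 3)*(p - 2)^2*(p - 1)
(3) = (b - 5)*(b^2 - 16) = (b - 5)*(b - 4)*(b + 4)
(4) = (v + 1)*(v^3 - 3*v^2 - v + 3) = (v - 3)*(v + 1)*(v^2 - 1) = (v - 3)*(v + 1)^2*(v - 1)
(5) = (r)*(r^2 - r - 20) = r*(r - 5)*(r + 4)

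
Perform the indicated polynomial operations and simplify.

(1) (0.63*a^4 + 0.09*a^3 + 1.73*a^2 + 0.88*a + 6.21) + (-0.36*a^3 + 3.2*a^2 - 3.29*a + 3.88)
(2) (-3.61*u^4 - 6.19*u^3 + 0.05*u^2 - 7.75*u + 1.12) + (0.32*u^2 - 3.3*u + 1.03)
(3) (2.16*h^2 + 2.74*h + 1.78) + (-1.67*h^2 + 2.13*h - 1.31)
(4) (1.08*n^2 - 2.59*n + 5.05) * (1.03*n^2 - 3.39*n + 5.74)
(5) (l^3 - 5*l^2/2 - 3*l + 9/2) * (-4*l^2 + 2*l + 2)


(1) = 0.63*a^4 - 0.27*a^3 + 4.93*a^2 - 2.41*a + 10.09
(2) = -3.61*u^4 - 6.19*u^3 + 0.37*u^2 - 11.05*u + 2.15
(3) = 0.49*h^2 + 4.87*h + 0.47
(4) = 1.1124*n^4 - 6.3289*n^3 + 20.1808*n^2 - 31.9861*n + 28.987
(5) = -4*l^5 + 12*l^4 + 9*l^3 - 29*l^2 + 3*l + 9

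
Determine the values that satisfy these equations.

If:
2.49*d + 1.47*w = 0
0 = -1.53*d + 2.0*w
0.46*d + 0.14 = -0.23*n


Then:
d = 0.00
n = -0.61
w = 0.00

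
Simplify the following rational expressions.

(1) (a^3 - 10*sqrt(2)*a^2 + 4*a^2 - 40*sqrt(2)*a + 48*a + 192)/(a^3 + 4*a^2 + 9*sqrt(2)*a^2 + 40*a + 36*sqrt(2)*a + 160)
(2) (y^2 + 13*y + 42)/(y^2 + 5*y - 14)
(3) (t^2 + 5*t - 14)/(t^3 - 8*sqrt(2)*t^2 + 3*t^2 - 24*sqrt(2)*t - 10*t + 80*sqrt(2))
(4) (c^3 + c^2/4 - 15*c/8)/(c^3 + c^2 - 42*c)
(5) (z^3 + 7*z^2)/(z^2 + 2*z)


(1) = (a^2 - 10*sqrt(2)*a + 48)/(a^2 + 9*sqrt(2)*a + 40)
(2) = (y + 6)/(y - 2)
(3) = (t + 7)/(t^2 + t*(5 - 8*sqrt(2)) - 40*sqrt(2))
(4) = (8*c^2 + 2*c - 15)/(8*c^2 + 8*c - 336)
(5) = (z^2 + 7*z)/(z + 2)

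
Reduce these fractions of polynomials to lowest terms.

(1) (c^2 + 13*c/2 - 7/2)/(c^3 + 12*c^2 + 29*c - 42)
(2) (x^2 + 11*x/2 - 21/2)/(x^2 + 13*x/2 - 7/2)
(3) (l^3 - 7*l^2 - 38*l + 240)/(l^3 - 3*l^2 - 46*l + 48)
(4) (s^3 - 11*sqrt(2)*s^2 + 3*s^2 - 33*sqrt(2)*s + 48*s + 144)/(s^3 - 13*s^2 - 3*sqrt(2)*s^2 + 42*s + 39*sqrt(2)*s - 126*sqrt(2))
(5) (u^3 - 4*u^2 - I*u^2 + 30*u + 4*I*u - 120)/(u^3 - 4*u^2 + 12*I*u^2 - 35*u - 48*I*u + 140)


(1) = (2*c - 1)/(2*c^2 + 10*c - 12)
(2) = (2*x - 3)/(2*x - 1)
(3) = (l - 5)/(l - 1)
(4) = (s^2 + s*(3 - 8*sqrt(2)) - 24*sqrt(2))/(s^2 - 13*s + 42)
(5) = (u - 6*I)/(u + 7*I)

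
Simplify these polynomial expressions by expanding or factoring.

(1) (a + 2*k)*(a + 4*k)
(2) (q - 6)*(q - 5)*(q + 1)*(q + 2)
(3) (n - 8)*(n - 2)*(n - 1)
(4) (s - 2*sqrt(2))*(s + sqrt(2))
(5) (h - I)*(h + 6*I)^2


(1) = a^2 + 6*a*k + 8*k^2
(2) = q^4 - 8*q^3 - q^2 + 68*q + 60
(3) = n^3 - 11*n^2 + 26*n - 16
(4) = s^2 - sqrt(2)*s - 4
(5) = h^3 + 11*I*h^2 - 24*h + 36*I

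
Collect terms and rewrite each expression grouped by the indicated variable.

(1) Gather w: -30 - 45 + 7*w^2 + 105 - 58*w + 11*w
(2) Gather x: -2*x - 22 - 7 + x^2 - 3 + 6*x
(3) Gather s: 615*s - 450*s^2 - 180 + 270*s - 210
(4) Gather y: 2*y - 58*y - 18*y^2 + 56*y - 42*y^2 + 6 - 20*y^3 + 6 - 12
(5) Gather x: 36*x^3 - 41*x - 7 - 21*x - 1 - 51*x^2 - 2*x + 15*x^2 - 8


(1) = 7*w^2 - 47*w + 30
(2) = x^2 + 4*x - 32
(3) = -450*s^2 + 885*s - 390
(4) = -20*y^3 - 60*y^2
(5) = 36*x^3 - 36*x^2 - 64*x - 16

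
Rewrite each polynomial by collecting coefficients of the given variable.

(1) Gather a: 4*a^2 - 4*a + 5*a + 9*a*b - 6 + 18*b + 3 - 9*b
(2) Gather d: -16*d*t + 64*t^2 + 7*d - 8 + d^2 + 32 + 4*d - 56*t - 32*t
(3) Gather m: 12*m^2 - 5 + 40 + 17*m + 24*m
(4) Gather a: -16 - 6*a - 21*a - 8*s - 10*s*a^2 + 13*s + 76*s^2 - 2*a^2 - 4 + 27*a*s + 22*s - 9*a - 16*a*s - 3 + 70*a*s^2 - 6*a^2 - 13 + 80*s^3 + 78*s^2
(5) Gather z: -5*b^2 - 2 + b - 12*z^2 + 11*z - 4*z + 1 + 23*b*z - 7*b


(1) = 4*a^2 + a*(9*b + 1) + 9*b - 3
(2) = d^2 + d*(11 - 16*t) + 64*t^2 - 88*t + 24
(3) = 12*m^2 + 41*m + 35
(4) = a^2*(-10*s - 8) + a*(70*s^2 + 11*s - 36) + 80*s^3 + 154*s^2 + 27*s - 36
(5) = -5*b^2 - 6*b - 12*z^2 + z*(23*b + 7) - 1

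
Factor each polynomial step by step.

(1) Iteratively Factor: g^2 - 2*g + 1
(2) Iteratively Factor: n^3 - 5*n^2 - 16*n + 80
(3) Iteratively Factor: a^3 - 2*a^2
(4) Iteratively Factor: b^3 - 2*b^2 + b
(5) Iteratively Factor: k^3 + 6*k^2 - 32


(1) = (g - 1)*(g - 1)
(2) = (n - 5)*(n^2 - 16) = (n - 5)*(n + 4)*(n - 4)
(3) = (a)*(a^2 - 2*a) = a^2*(a - 2)
(4) = (b - 1)*(b^2 - b) = (b - 1)^2*(b)
(5) = (k - 2)*(k^2 + 8*k + 16) = (k - 2)*(k + 4)*(k + 4)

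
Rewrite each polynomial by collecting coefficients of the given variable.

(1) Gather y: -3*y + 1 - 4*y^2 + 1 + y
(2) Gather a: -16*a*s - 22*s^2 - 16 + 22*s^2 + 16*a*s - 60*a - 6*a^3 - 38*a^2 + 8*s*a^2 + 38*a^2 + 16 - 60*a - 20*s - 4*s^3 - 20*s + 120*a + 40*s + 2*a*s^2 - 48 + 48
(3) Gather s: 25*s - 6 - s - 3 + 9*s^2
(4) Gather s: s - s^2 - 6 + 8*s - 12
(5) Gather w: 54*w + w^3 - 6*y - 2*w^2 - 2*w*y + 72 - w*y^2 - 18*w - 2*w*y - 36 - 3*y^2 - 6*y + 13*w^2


(1) = -4*y^2 - 2*y + 2
(2) = -6*a^3 + 8*a^2*s + 2*a*s^2 - 4*s^3
(3) = 9*s^2 + 24*s - 9
(4) = -s^2 + 9*s - 18
(5) = w^3 + 11*w^2 + w*(-y^2 - 4*y + 36) - 3*y^2 - 12*y + 36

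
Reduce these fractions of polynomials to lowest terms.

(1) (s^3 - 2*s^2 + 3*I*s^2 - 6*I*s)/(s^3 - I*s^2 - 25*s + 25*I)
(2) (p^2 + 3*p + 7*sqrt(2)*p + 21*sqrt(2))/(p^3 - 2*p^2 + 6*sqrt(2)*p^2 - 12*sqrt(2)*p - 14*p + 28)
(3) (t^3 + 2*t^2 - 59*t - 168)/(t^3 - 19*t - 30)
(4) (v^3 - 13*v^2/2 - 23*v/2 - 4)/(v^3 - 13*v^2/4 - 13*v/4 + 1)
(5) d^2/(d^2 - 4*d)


(1) = (s^3 + s^2*(-2 + 3*I) - 6*I*s)/(s^3 - I*s^2 - 25*s + 25*I)
(2) = (p + 3)/(p^2 + p*(-2 - sqrt(2)) + 2*sqrt(2))
(3) = (t^2 - t - 56)/(t^2 - 3*t - 10)
(4) = (4*v^2 - 30*v - 16)/(4*v^2 - 17*v + 4)
(5) = d/(d - 4)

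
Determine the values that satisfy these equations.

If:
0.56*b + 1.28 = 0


Then:
b = -2.29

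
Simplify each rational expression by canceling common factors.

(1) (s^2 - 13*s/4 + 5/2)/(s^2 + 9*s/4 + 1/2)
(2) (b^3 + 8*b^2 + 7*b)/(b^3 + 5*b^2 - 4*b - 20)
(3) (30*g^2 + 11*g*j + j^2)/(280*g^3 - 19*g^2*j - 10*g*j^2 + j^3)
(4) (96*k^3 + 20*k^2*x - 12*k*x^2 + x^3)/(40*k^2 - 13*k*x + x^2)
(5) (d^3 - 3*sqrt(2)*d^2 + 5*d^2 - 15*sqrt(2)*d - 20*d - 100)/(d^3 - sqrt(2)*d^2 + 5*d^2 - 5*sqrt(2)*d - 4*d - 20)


(1) = (4*s^2 - 13*s + 10)/(4*s^2 + 9*s + 2)
(2) = (b^3 + 8*b^2 + 7*b)/(b^3 + 5*b^2 - 4*b - 20)
(3) = (6*g + j)/(56*g^2 - 15*g*j + j^2)
(4) = (-12*k^2 - 4*k*x + x^2)/(-5*k + x)
(5) = (d^2 - 3*sqrt(2)*d - 20)/(d^2 - sqrt(2)*d - 4)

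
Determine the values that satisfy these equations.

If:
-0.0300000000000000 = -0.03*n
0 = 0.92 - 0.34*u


Then:
n = 1.00
u = 2.71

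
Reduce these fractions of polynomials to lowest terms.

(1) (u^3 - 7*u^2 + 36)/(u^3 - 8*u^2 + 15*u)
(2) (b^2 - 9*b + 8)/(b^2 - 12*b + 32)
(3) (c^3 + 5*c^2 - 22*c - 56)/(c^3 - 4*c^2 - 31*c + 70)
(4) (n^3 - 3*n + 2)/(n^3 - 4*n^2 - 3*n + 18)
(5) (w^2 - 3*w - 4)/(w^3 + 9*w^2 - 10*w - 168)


(1) = (u^2 - 4*u - 12)/(u^2 - 5*u)
(2) = (b - 1)/(b - 4)
(3) = (c^3 + 5*c^2 - 22*c - 56)/(c^3 - 4*c^2 - 31*c + 70)
(4) = (n^2 - 2*n + 1)/(n^2 - 6*n + 9)
(5) = (w + 1)/(w^2 + 13*w + 42)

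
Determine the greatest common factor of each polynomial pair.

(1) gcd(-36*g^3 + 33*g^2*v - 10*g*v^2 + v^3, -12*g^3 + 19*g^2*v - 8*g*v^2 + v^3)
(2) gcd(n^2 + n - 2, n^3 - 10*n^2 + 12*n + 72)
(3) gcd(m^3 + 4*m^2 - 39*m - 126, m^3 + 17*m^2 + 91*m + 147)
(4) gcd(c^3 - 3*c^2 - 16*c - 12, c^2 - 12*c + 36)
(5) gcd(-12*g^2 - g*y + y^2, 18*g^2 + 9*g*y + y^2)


(1) = gcd((-4*g + v)*(-3*g + v)^2, (-4*g + v)*(-3*g + v)*(-g + v)) = 12*g^2 - 7*g*v + v^2
(2) = gcd((n - 1)*(n + 2), (n - 6)^2*(n + 2)) = n + 2
(3) = m^2 + 10*m + 21
(4) = gcd((c - 6)*(c + 1)*(c + 2), (c - 6)^2) = c - 6
(5) = gcd((-4*g + y)*(3*g + y), (3*g + y)*(6*g + y)) = 3*g + y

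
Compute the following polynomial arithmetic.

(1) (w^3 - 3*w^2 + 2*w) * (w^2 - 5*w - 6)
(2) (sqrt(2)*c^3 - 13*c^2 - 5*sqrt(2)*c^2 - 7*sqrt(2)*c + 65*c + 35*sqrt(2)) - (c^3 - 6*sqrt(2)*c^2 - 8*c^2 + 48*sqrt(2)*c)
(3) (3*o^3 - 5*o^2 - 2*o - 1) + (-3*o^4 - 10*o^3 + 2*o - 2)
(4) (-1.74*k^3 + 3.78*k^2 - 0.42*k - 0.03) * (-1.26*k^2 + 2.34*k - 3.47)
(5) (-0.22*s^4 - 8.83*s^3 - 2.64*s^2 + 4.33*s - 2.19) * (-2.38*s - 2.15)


(1) = w^5 - 8*w^4 + 11*w^3 + 8*w^2 - 12*w
(2) = -c^3 + sqrt(2)*c^3 - 5*c^2 + sqrt(2)*c^2 - 55*sqrt(2)*c + 65*c + 35*sqrt(2)
(3) = -3*o^4 - 7*o^3 - 5*o^2 - 3
(4) = 2.1924*k^5 - 8.8344*k^4 + 15.4122*k^3 - 14.0616*k^2 + 1.3872*k + 0.1041
(5) = 0.5236*s^5 + 21.4884*s^4 + 25.2677*s^3 - 4.6294*s^2 - 4.0973*s + 4.7085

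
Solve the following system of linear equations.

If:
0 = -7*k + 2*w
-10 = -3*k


Then:
k = 10/3
w = 35/3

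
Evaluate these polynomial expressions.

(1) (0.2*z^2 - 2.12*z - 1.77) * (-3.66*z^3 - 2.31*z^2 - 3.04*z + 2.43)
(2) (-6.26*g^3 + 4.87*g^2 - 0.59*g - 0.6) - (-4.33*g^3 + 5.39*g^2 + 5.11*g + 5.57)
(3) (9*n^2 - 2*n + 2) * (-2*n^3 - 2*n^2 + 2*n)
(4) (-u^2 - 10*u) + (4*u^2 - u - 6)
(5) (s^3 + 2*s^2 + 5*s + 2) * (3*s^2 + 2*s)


(1) = -0.732*z^5 + 7.2972*z^4 + 10.7674*z^3 + 11.0195*z^2 + 0.2292*z - 4.3011
(2) = -1.93*g^3 - 0.52*g^2 - 5.7*g - 6.17
(3) = -18*n^5 - 14*n^4 + 18*n^3 - 8*n^2 + 4*n
(4) = 3*u^2 - 11*u - 6
(5) = 3*s^5 + 8*s^4 + 19*s^3 + 16*s^2 + 4*s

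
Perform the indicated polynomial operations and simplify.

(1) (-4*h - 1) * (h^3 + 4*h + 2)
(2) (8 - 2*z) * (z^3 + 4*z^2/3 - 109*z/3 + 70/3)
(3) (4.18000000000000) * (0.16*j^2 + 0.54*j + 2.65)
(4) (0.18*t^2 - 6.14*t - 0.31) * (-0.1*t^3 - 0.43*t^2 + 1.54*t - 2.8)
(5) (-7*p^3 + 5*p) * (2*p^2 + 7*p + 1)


(1) = -4*h^4 - h^3 - 16*h^2 - 12*h - 2
(2) = -2*z^4 + 16*z^3/3 + 250*z^2/3 - 1012*z/3 + 560/3
(3) = 0.6688*j^2 + 2.2572*j + 11.077
(4) = -0.018*t^5 + 0.5366*t^4 + 2.9484*t^3 - 9.8263*t^2 + 16.7146*t + 0.868
(5) = -14*p^5 - 49*p^4 + 3*p^3 + 35*p^2 + 5*p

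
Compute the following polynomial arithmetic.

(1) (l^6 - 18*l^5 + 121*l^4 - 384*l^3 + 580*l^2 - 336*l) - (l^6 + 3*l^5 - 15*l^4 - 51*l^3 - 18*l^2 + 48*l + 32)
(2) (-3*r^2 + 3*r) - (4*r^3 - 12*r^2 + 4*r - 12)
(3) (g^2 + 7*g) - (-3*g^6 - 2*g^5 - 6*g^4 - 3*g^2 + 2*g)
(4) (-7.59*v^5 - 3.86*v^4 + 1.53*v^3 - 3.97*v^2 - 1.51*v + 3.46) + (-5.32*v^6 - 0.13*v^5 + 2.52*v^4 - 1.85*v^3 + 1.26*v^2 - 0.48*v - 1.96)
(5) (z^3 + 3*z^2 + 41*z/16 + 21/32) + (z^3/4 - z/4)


(1) = -21*l^5 + 136*l^4 - 333*l^3 + 598*l^2 - 384*l - 32
(2) = -4*r^3 + 9*r^2 - r + 12
(3) = 3*g^6 + 2*g^5 + 6*g^4 + 4*g^2 + 5*g
(4) = -5.32*v^6 - 7.72*v^5 - 1.34*v^4 - 0.32*v^3 - 2.71*v^2 - 1.99*v + 1.5
(5) = 5*z^3/4 + 3*z^2 + 37*z/16 + 21/32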